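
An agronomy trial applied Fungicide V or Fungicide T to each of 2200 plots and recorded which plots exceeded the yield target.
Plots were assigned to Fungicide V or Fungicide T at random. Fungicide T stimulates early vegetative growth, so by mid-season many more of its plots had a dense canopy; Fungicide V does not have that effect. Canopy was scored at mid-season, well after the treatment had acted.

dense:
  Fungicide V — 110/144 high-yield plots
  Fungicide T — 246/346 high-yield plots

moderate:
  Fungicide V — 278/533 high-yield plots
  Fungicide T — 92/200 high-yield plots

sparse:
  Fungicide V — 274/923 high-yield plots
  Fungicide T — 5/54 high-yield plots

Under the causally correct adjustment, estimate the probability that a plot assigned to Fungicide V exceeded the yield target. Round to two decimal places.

Fungicide V is higher inside every mid-season canopy stratum but Fungicide T is higher in aggregate. Whether to stratify depends on how mid-season canopy relates to the fungicide.
The distribution of mid-season canopy is itself part of what the fungicide does — it is an intermediate outcome. Holding it fixed would remove that part of the effect; the total effect is the pooled difference.
So P(outcome | do(Fungicide V)) is just the pooled rate for Fungicide V: 662/1600 = 0.414.

0.41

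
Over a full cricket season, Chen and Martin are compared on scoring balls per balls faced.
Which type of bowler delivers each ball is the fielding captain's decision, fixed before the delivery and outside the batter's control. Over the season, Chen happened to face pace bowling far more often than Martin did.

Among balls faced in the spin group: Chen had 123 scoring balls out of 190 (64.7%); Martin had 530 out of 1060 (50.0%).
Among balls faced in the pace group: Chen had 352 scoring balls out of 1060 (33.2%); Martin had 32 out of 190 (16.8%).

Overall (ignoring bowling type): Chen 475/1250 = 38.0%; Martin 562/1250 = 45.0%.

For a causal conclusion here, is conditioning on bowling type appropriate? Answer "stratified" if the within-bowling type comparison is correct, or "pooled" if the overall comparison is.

Here bowling type is a common cause — it drives both which player a case falls under and the outcome. The crude comparison mixes populations; the stratum-specific rates are the causally relevant ones.
Within each level — spin: 64.7% vs 50.0%; pace: 33.2% vs 16.8% — Chen is higher every time.

stratified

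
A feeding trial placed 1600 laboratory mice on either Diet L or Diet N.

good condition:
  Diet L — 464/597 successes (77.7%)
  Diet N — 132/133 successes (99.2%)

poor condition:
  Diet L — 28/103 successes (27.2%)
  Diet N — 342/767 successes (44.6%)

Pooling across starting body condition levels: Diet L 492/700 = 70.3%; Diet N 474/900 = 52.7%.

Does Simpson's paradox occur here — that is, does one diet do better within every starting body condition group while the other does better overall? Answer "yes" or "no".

yes

Within each starting body condition level (good condition 77.7% vs 99.2%; poor condition 27.2% vs 44.6%), Diet N has the higher rate every time. Pooled: 70.3% vs 52.7% — Diet L has the higher rate overall. The two comparisons disagree.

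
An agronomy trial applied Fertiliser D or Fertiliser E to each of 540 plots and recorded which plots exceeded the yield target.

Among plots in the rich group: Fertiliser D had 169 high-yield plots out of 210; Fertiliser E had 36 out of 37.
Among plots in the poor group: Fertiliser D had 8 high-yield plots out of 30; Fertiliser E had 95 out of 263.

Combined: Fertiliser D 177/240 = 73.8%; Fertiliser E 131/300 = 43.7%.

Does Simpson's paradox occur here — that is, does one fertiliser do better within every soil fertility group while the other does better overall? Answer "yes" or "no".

Within each soil fertility level (rich 80.5% vs 97.3%; poor 26.7% vs 36.1%), Fertiliser E has the higher rate every time. Pooled: 73.8% vs 43.7% — Fertiliser D has the higher rate overall. The two comparisons disagree.

yes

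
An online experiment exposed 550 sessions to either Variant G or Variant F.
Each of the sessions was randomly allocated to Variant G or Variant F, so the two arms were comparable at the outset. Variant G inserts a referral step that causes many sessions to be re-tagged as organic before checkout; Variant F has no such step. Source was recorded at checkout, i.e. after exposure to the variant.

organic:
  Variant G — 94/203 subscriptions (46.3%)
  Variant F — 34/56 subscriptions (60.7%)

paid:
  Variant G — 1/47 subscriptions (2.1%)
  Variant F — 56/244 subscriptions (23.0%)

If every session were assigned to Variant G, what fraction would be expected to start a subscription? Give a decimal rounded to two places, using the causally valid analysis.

Traffic source is recorded after the variant and is itself shifted by it — it sits on the causal path from variant to outcome. Conditioning on a mediator would strip out part of the effect we want; the pooled comparison gives the total causal effect.
So P(outcome | do(Variant G)) is just the pooled rate for Variant G: 95/250 = 0.380.

0.38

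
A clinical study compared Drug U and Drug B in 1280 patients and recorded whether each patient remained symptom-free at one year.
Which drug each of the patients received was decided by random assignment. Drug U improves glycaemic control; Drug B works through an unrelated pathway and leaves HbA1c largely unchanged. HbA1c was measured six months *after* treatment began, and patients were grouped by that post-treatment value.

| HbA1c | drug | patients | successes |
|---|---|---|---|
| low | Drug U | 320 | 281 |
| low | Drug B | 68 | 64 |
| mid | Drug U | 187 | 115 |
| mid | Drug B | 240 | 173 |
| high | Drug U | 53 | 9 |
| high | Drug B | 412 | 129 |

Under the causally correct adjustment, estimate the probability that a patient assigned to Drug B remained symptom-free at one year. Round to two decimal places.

Drug B is higher inside every HbA1c stratum but Drug U is higher in aggregate. Whether to stratify depends on how HbA1c relates to the drug.
HbA1c is recorded after the drug and is itself shifted by it — it sits on the causal path from drug to outcome. Conditioning on a mediator would strip out part of the effect we want; the pooled comparison gives the total causal effect.
So P(outcome | do(Drug B)) is just the pooled rate for Drug B: 366/720 = 0.508.

0.51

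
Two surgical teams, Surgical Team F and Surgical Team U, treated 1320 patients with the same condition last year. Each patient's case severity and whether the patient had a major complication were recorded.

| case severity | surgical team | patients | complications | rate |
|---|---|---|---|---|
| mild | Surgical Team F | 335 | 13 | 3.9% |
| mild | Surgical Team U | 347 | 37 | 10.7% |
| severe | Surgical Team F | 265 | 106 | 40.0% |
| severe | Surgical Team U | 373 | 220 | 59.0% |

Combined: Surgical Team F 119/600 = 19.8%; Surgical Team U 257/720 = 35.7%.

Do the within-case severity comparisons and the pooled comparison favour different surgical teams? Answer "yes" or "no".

no

Within each case severity level (mild 3.9% vs 10.7%; severe 40.0% vs 59.0%), Surgical Team F has the lower rate every time. Pooled: 19.8% vs 35.7% — Surgical Team F has the lower rate overall. They agree.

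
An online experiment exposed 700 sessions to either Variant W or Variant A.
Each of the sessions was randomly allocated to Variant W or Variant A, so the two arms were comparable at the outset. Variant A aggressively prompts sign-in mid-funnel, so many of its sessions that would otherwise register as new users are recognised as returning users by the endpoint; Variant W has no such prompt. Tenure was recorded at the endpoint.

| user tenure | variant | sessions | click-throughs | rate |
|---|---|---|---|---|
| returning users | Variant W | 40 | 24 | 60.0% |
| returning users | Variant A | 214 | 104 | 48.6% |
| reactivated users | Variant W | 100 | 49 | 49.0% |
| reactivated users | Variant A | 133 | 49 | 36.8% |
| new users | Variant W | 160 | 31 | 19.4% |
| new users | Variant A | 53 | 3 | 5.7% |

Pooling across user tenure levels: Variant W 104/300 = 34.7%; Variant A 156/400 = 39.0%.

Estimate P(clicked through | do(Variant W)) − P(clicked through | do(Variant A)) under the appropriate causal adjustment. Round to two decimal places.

-0.04

The distribution of user tenure is itself part of what the variant does — it is an intermediate outcome. Holding it fixed would remove that part of the effect; the total effect is the pooled difference.
The causal difference is the pooled difference: 0.347 − 0.390 = -0.043.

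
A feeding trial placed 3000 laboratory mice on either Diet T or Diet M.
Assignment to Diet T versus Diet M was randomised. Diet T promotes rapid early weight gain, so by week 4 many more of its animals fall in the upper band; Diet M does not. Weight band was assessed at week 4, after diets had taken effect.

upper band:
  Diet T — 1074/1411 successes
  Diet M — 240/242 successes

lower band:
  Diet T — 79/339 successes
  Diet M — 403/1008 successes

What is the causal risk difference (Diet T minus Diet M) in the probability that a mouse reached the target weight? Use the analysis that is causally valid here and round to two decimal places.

Diet M is higher inside every week-4 weight band stratum but Diet T is higher in aggregate. Whether to stratify depends on how week-4 weight band relates to the diet.
Stratifying would compare diets among laboratory mice the diets themselves sorted into week-4 weight band groups — a form of selection on an intermediate. The unconditioned pooled rates give the total causal effect.
The causal difference is the pooled difference: 0.659 − 0.514 = +0.144.

+0.14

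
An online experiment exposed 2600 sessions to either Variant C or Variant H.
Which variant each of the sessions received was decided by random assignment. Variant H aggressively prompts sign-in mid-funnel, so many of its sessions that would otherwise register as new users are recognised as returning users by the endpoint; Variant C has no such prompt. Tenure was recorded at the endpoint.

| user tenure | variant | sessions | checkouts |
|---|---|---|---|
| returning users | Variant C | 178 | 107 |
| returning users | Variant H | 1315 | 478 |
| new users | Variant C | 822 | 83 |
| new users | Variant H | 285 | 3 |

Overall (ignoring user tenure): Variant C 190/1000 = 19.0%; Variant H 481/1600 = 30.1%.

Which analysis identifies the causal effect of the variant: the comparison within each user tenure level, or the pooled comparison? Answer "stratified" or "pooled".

pooled

The user tenure-specific comparison favours Variant C throughout, but the pooled figures favour Variant H. The question is whether to condition on user tenure.
User tenure is recorded after the variant and is itself shifted by it — it sits on the causal path from variant to outcome. Conditioning on a mediator would strip out part of the effect we want; the pooled comparison gives the total causal effect.
Pooled: Variant C 19.0% vs Variant H 30.1%; Variant H is higher overall.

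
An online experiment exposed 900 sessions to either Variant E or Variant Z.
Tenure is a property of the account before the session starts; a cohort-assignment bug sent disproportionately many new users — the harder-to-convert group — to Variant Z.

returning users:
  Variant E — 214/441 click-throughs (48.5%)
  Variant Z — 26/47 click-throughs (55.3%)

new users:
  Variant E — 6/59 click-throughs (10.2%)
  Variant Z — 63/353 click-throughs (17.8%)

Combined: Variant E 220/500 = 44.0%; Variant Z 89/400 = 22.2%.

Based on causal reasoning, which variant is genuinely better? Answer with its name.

The stratified and pooled comparisons disagree (Variant Z wins within each user tenure; Variant E wins overall), so the answer turns on the causal role of user tenure.
Here user tenure is a common cause — it drives both which variant a case falls under and the outcome. The crude comparison mixes populations; the stratum-specific rates are the causally relevant ones.
Within each level — returning users: 48.5% vs 55.3%; new users: 10.2% vs 17.8% — Variant Z is higher every time.

Variant Z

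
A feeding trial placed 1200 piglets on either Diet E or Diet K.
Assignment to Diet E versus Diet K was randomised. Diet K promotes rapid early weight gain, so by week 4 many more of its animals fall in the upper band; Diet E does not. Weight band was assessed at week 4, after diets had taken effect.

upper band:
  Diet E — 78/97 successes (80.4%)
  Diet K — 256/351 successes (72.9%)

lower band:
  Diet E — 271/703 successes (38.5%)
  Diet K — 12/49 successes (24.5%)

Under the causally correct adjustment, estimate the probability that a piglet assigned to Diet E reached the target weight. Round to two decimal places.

Week-4 weight band is recorded after the diet and is itself shifted by it — it sits on the causal path from diet to outcome. Conditioning on a mediator would strip out part of the effect we want; the pooled comparison gives the total causal effect.
So P(outcome | do(Diet E)) is just the pooled rate for Diet E: 349/800 = 0.436.

0.44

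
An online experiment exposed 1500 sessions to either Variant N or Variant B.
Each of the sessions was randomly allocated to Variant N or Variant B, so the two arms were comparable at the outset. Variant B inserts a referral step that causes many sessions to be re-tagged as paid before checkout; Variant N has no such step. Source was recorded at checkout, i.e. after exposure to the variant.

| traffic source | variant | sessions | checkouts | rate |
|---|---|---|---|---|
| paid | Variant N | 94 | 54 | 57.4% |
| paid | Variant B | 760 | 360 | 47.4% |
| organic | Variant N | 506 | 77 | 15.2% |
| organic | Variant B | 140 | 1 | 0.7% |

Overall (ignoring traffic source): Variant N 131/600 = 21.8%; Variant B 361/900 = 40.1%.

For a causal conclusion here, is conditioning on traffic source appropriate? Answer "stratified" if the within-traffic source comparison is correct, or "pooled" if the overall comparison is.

pooled

The traffic source-specific comparison favours Variant N throughout, but the pooled figures favour Variant B. The question is whether to condition on traffic source.
Traffic source is downstream of the variant. One should not condition on a consequence of treatment, so the overall rates are the right comparison.
Pooled: Variant N 21.8% vs Variant B 40.1%; Variant B is higher overall.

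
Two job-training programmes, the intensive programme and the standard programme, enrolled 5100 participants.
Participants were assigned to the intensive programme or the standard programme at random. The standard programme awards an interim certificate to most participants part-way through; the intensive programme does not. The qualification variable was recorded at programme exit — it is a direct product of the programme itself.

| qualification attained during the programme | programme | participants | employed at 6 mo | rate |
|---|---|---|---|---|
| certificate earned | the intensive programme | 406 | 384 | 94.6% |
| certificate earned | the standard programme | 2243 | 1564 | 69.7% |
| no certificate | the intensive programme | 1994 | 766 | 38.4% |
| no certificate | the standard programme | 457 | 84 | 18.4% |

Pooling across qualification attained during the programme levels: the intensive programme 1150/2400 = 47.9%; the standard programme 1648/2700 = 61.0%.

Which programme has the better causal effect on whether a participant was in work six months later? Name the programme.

Qualification attained during the programme here is a post-treatment variable shaped by the programme; conditioning on it would introduce bias rather than remove it. The overall comparison is the causal one.
Pooled: the intensive programme 47.9% vs the standard programme 61.0%; the standard programme is higher overall.

the standard programme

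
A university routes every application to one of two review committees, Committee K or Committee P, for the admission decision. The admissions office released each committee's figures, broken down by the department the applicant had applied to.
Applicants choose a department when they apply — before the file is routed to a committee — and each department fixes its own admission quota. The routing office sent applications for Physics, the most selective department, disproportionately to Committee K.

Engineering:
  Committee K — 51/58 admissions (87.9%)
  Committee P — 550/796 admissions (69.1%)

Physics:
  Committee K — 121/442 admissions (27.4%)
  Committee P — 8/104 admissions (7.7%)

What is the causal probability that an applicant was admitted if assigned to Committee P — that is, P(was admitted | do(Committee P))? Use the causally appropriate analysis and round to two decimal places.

0.45

Committee K is higher inside every department stratum but Committee P is higher in aggregate. Whether to stratify depends on how department relates to the review committee.
Department satisfies the back-door criterion: it is not a descendant of the review committee, and it blocks the spurious path from review committee to outcome. Adjusting for it (i.e., using the within-department rates) gives the causal effect.
Standardising Committee P to the population department mix: 0.610·550/796 + 0.390·8/104 = 0.451.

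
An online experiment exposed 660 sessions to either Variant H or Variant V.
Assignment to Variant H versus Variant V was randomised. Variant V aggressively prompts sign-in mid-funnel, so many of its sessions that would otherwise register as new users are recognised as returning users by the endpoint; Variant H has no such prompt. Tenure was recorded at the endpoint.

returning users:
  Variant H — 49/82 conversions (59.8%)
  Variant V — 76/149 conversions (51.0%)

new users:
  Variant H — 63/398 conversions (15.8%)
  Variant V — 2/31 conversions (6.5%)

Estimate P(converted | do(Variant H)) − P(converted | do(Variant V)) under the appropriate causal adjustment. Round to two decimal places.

Because the variant influences user tenure, user tenure is a post-treatment mediator, not a confounder. Stratifying on it would bias the estimate; the causal effect is the crude pooled difference.
The causal difference is the pooled difference: 0.233 − 0.433 = -0.200.

-0.20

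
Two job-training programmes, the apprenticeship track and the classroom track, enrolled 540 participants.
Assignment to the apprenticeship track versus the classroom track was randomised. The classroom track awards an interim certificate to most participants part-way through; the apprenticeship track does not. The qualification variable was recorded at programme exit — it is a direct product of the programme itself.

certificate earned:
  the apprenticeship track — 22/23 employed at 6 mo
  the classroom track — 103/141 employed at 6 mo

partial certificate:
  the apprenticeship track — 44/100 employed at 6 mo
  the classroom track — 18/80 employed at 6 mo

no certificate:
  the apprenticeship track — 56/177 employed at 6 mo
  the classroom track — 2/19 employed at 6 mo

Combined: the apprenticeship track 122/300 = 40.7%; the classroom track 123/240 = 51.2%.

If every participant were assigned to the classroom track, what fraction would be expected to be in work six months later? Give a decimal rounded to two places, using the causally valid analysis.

0.51

the apprenticeship track is higher inside every qualification attained during the programme stratum but the classroom track is higher in aggregate. Whether to stratify depends on how qualification attained during the programme relates to the programme.
Qualification attained during the programme here is a post-treatment variable shaped by the programme; conditioning on it would introduce bias rather than remove it. The overall comparison is the causal one.
So P(outcome | do(the classroom track)) is just the pooled rate for the classroom track: 123/240 = 0.512.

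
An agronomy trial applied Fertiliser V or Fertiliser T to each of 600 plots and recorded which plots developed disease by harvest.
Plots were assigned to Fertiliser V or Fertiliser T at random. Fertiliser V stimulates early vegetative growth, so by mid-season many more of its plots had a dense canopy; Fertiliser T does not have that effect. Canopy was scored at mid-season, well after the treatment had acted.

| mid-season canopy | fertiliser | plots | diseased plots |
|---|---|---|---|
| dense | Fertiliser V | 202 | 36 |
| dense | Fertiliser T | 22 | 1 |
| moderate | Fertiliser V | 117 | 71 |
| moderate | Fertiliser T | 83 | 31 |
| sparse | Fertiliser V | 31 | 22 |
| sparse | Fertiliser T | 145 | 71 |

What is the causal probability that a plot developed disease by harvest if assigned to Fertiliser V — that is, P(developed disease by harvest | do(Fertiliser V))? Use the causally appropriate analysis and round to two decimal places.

Within every mid-season canopy level Fertiliser T has the lower rate, yet pooled Fertiliser V does — Simpson's reversal.
Stratifying would compare fertilisers among plots the fertilisers themselves sorted into mid-season canopy groups — a form of selection on an intermediate. The unconditioned pooled rates give the total causal effect.
So P(outcome | do(Fertiliser V)) is just the pooled rate for Fertiliser V: 129/350 = 0.369.

0.37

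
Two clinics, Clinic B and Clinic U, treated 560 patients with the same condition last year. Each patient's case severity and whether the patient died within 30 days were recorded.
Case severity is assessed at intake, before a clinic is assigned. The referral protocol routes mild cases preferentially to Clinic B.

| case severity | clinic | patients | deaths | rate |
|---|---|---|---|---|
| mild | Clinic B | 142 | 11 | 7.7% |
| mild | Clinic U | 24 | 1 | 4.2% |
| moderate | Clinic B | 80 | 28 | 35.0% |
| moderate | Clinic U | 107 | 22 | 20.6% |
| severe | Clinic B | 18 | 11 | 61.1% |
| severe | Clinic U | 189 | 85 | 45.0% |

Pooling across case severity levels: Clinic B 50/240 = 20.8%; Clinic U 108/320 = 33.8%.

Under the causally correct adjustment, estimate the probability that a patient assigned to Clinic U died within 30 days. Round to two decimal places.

Case severity is set before the clinic has any effect — it is not caused by the clinic — and it independently drives the outcome. That makes it a confounder, so the causal comparison is within case severity levels.
Standardising Clinic U to the population case severity mix: 0.296·1/24 + 0.334·22/107 + 0.370·85/189 = 0.247.

0.25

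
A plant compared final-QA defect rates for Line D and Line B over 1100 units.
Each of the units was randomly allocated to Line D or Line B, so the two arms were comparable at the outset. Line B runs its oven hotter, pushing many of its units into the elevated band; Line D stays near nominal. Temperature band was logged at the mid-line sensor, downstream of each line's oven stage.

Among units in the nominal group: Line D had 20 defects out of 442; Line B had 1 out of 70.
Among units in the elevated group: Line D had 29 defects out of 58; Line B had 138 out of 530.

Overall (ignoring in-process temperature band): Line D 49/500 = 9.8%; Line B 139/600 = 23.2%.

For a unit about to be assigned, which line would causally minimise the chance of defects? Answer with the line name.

Line B is lower inside every in-process temperature band stratum but Line D is lower in aggregate. Whether to stratify depends on how in-process temperature band relates to the line.
In-process temperature band here is a post-treatment variable shaped by the line; conditioning on it would introduce bias rather than remove it. The overall comparison is the causal one.
Pooled: Line D 9.8% vs Line B 23.2%; Line D is lower overall.

Line D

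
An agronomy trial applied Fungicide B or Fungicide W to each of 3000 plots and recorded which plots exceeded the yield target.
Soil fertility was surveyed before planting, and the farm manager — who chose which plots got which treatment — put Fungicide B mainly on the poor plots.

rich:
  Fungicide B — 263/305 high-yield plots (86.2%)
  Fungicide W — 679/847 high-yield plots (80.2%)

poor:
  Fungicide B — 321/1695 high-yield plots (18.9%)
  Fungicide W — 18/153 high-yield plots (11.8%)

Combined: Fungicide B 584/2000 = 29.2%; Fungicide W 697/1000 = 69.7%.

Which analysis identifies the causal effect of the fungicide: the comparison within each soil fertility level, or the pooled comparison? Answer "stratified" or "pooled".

Fungicide B is higher inside every soil fertility stratum but Fungicide W is higher in aggregate. Whether to stratify depends on how soil fertility relates to the fungicide.
Here soil fertility is a common cause — it drives both which fungicide a case falls under and the outcome. The crude comparison mixes populations; the stratum-specific rates are the causally relevant ones.
Within each level — rich: 86.2% vs 80.2%; poor: 18.9% vs 11.8% — Fungicide B is higher every time.

stratified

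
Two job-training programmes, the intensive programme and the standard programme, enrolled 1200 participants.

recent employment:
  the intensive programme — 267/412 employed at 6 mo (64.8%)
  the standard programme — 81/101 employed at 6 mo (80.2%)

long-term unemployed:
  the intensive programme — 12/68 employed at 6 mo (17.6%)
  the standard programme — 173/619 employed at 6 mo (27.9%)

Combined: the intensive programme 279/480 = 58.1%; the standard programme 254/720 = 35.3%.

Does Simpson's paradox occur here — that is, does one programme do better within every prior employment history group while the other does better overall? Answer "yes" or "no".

Within each prior employment history level (recent employment 64.8% vs 80.2%; long-term unemployed 17.6% vs 27.9%), the standard programme has the higher rate every time. Pooled: 58.1% vs 35.3% — the intensive programme has the higher rate overall. The two comparisons disagree.

yes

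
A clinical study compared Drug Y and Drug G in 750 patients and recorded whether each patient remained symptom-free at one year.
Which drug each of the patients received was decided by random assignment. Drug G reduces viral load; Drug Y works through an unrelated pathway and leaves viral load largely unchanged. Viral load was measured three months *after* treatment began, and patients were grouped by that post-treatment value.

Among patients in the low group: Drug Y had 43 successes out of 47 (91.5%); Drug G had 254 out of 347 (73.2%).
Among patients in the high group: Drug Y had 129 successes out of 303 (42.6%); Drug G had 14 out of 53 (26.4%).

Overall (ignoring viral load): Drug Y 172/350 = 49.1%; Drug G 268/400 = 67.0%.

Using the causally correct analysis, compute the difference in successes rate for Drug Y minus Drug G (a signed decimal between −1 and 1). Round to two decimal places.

-0.18

The stratified and pooled comparisons disagree (Drug Y wins within each viral load; Drug G wins overall), so the answer turns on the causal role of viral load.
Stratifying would compare drugs among patients the drugs themselves sorted into viral load groups — a form of selection on an intermediate. The unconditioned pooled rates give the total causal effect.
The causal difference is the pooled difference: 0.491 − 0.670 = -0.179.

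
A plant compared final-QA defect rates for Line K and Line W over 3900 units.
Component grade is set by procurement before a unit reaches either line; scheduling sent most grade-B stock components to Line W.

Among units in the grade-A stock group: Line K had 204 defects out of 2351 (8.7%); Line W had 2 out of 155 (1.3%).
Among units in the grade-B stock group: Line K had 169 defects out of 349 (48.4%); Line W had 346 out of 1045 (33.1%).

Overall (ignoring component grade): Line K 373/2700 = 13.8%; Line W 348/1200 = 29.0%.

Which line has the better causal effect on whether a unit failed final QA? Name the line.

Line W

Component grade satisfies the back-door criterion: it is not a descendant of the line, and it blocks the spurious path from line to outcome. Adjusting for it (i.e., using the within-component grade rates) gives the causal effect.
Within each level — grade-A stock: 8.7% vs 1.3%; grade-B stock: 48.4% vs 33.1% — Line W is lower every time.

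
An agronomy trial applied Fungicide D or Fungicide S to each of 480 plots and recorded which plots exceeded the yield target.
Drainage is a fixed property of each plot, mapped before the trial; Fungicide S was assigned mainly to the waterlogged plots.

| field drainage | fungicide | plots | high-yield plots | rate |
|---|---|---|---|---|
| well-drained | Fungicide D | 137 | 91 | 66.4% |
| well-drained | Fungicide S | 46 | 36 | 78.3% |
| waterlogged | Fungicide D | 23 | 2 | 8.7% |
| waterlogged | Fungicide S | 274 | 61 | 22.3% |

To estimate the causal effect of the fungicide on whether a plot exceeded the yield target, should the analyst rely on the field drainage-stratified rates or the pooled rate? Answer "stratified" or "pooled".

Field drainage is set before the fungicide has any effect — it is not caused by the fungicide — and it independently drives the outcome. That makes it a confounder, so the causal comparison is within field drainage levels.
Within each level — well-drained: 66.4% vs 78.3%; waterlogged: 8.7% vs 22.3% — Fungicide S is higher every time.

stratified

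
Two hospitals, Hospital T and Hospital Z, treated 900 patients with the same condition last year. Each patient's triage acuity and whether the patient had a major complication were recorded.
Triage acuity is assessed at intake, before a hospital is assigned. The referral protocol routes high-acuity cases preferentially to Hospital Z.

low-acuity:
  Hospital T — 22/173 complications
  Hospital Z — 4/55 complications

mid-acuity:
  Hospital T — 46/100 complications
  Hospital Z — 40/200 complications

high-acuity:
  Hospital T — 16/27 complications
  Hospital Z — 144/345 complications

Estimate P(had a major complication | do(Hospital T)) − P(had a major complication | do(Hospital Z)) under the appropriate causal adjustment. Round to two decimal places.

Within every triage acuity level Hospital Z has the lower rate, yet pooled Hospital T does — Simpson's reversal.
Triage acuity differs across hospitals for reasons unrelated to any effect of the hospital itself, and it separately predicts the outcome — a classic confounder. We must compare within triage acuity levels.
Adjusting over the population distribution of triage acuity: 0.253·(0.127−0.073) + 0.333·(0.460−0.200) + 0.413·(0.593−0.417) = +0.173.

+0.17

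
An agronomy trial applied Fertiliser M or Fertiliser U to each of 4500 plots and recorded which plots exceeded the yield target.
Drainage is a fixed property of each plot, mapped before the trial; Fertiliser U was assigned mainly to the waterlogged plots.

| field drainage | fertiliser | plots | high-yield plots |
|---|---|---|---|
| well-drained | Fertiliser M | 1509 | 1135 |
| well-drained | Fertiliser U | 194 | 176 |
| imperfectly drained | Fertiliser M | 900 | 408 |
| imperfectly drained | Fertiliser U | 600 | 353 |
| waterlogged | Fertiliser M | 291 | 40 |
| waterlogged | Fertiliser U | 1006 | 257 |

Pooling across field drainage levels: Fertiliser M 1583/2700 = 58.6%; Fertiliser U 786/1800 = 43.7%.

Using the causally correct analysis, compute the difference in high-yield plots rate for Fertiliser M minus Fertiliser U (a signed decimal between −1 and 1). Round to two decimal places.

-0.14

Field drainage differs across fertilisers for reasons unrelated to any effect of the fertiliser itself, and it separately predicts the outcome — a classic confounder. We must compare within field drainage levels.
Adjusting over the population distribution of field drainage: 0.378·(0.752−0.907) + 0.333·(0.453−0.588) + 0.288·(0.137−0.255) = -0.138.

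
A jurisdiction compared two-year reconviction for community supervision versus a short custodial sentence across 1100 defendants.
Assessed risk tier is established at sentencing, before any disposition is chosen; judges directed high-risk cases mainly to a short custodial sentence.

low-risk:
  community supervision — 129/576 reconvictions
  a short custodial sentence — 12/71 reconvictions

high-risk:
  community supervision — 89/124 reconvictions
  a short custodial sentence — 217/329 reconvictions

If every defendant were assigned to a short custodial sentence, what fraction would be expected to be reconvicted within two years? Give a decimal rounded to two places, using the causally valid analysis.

0.37

Nothing the disposition does changes assessed risk tier; the imbalance is an allocation artefact. With assessed risk tier also predicting the outcome, the pooled figure is confounded, and the within-stratum comparison is the causal one.
Standardising a short custodial sentence to the population assessed risk tier mix: 0.588·12/71 + 0.412·217/329 = 0.371.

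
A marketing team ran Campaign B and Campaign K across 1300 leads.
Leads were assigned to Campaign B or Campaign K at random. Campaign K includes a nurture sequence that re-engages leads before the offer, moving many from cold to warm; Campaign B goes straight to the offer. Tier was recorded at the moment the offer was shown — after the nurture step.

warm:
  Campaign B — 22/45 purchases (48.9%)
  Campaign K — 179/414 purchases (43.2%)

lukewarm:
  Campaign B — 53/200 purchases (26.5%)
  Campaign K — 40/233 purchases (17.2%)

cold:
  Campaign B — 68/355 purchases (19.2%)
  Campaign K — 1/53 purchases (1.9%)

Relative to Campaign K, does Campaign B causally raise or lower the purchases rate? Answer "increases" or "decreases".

Engagement tier lies on the pathway campaign → engagement tier → outcome, so adjusting for it blocks the indirect effect. For the total causal effect of campaign, use the unadjusted pooled rates.
Pooled: Campaign B 23.8% vs Campaign K 31.4%; Campaign K is higher overall.

decreases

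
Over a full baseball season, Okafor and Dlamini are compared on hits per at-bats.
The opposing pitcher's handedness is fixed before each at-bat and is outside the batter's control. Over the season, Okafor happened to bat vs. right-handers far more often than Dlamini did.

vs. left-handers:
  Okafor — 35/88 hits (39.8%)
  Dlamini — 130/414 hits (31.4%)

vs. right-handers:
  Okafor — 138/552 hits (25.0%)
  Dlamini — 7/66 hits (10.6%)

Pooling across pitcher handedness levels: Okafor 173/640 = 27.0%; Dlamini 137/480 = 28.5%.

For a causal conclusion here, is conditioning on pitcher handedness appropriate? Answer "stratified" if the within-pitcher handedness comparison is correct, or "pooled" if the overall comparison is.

Pitcher handedness satisfies the back-door criterion: it is not a descendant of the player, and it blocks the spurious path from player to outcome. Adjusting for it (i.e., using the within-pitcher handedness rates) gives the causal effect.
Within each level — vs. left-handers: 39.8% vs 31.4%; vs. right-handers: 25.0% vs 10.6% — Okafor is higher every time.

stratified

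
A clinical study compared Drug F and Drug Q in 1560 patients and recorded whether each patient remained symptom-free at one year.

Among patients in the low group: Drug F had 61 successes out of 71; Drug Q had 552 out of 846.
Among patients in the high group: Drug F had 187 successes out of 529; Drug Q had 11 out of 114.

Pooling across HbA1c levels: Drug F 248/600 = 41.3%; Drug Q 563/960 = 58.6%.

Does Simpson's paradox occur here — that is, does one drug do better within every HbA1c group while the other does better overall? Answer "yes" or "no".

yes

Within each HbA1c level (low 85.9% vs 65.2%; high 35.3% vs 9.6%), Drug F has the higher rate every time. Pooled: 41.3% vs 58.6% — Drug Q has the higher rate overall. The two comparisons disagree.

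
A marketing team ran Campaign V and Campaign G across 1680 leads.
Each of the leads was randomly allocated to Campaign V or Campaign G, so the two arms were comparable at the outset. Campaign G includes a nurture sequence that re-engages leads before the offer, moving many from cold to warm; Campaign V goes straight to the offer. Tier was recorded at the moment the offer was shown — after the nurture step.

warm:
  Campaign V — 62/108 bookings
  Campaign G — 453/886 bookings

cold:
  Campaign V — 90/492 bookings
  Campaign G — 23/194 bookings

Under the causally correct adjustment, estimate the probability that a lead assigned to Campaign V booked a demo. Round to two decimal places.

0.25

Engagement tier lies on the pathway campaign → engagement tier → outcome, so adjusting for it blocks the indirect effect. For the total causal effect of campaign, use the unadjusted pooled rates.
So P(outcome | do(Campaign V)) is just the pooled rate for Campaign V: 152/600 = 0.253.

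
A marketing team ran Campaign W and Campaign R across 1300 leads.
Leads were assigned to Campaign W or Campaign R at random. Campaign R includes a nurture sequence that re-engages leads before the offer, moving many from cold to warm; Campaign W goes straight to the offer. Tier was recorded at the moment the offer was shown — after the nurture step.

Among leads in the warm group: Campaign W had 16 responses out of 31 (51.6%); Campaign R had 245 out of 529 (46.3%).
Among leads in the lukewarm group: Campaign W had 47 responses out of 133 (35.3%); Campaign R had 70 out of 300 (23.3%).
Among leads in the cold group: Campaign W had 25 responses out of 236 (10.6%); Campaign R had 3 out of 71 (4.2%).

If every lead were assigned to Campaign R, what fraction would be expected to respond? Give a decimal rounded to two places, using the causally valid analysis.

The engagement tier-specific comparison favours Campaign W throughout, but the pooled figures favour Campaign R. The question is whether to condition on engagement tier.
Stratifying would compare campaigns among leads the campaigns themselves sorted into engagement tier groups — a form of selection on an intermediate. The unconditioned pooled rates give the total causal effect.
So P(outcome | do(Campaign R)) is just the pooled rate for Campaign R: 318/900 = 0.353.

0.35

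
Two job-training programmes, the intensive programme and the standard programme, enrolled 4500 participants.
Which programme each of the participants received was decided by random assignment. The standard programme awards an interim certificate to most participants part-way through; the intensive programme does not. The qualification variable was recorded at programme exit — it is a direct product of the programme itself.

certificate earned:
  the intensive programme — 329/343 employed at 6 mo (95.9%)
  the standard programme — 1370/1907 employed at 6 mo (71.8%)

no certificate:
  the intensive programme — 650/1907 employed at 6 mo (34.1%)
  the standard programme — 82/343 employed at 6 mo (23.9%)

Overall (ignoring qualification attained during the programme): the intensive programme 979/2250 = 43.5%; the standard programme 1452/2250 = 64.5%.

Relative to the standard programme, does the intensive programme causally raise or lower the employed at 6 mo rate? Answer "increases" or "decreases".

Qualification attained during the programme lies on the pathway programme → qualification attained during the programme → outcome, so adjusting for it blocks the indirect effect. For the total causal effect of programme, use the unadjusted pooled rates.
Pooled: the intensive programme 43.5% vs the standard programme 64.5%; the standard programme is higher overall.

decreases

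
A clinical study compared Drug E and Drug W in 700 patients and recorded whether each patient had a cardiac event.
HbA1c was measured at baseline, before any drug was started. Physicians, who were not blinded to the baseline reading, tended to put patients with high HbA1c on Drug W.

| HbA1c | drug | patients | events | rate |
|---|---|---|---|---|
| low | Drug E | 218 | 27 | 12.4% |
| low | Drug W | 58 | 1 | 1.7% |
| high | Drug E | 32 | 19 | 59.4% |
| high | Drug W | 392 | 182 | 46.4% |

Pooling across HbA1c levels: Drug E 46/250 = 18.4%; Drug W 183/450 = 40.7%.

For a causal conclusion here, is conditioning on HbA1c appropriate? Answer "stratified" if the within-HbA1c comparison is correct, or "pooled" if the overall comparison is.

stratified

The stratified and pooled comparisons disagree (Drug W wins within each HbA1c; Drug E wins overall), so the answer turns on the causal role of HbA1c.
HbA1c satisfies the back-door criterion: it is not a descendant of the drug, and it blocks the spurious path from drug to outcome. Adjusting for it (i.e., using the within-HbA1c rates) gives the causal effect.
Within each level — low: 12.4% vs 1.7%; high: 59.4% vs 46.4% — Drug W is lower every time.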